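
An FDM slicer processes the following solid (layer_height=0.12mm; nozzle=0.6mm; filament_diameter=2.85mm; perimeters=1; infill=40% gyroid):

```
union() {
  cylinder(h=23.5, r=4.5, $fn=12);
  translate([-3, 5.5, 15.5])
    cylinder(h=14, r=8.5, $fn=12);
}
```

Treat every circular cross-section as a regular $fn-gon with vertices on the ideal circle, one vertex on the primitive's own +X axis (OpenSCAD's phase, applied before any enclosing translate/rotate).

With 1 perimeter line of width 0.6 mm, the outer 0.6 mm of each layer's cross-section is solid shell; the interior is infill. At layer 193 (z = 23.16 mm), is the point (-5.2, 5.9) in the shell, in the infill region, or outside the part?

At z = 23.16 mm: the cylinder: section is a regular 12-gon, circumradius r=4.5; the r=8.5 cylinder at (-3, 5.5) contributes a regular 12-gon of circumradius 8.5; Combining (union): the regions partially overlap (shared area 44.76 mm²), so overlapping operands fuse into one piece — 1 connected region. Overall, the cross-section is a single solid region. The nearest boundary edge runs (-11.50, 5.50)→(-10.36, 9.75); distance from the point to it = 5.98 mm. The point is inside the cross-section and 5.98 mm from the nearest boundary — more than the 0.6 mm shell width (1 × 0.6), so it's in the infill interior.

infill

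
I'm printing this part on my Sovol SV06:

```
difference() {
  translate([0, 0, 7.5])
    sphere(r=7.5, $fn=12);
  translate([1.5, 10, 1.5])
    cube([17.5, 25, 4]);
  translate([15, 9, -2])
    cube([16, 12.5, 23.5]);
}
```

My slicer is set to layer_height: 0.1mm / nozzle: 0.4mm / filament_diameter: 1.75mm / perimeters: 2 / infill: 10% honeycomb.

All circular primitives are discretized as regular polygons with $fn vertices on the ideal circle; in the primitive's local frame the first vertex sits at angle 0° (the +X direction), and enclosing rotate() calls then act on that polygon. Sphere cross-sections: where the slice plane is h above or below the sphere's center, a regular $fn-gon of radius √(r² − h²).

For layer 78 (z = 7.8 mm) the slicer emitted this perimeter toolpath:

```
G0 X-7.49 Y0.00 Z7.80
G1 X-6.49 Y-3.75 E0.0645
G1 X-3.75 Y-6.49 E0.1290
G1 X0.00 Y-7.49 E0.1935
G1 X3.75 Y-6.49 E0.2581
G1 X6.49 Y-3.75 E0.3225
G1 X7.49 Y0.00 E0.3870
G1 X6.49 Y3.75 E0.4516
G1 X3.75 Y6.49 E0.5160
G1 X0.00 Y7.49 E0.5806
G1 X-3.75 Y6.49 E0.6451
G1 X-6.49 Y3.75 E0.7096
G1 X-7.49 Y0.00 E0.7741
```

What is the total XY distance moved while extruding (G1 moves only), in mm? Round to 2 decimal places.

46.55 mm

Sum the Euclidean lengths of each G1 segment: total = 46.55 mm.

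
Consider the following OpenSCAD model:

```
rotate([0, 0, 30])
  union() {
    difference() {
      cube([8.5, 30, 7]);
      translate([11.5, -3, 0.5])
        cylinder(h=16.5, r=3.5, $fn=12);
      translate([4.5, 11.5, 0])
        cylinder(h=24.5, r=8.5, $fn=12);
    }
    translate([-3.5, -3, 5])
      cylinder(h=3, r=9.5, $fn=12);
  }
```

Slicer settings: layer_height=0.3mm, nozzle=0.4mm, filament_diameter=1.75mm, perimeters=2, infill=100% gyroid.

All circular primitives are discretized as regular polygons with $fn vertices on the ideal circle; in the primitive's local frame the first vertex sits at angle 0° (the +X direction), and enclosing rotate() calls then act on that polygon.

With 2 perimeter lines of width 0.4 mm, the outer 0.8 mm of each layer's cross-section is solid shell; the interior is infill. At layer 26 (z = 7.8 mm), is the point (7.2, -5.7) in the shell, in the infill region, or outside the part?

shell

At z = 7.8 mm: the cube is not intersected at this z (z outside [0, 7]); the r=3.5 cylinder at (11.5, -3) gives a regular 12-gon of circumradius 3.5 (constant along its height); the r=8.5 cylinder at (4.5, 11.5) contributes a regular 12-gon of circumradius 8.5; Taking the first minus the rest: the first operand is absent here, so nothing remains; the r=9.5 cylinder at (-3.5, -3) contributes a regular 12-gon of circumradius 9.5; Taking the union: only the r=9.5 cylinder at (-3.5, -3) is present, so the union is just that shape — 1 connected region; (rotated 30° about Z; rotation is an isometry so areas/perimeters/island counts are preserved). Overall, the cross-section is a single solid region. Undo the 30° rotation: the query point maps to (3.385, -8.536) in the un-rotated model frame. The nearest boundary edge runs (1.25, -11.23)→(4.73, -7.75); distance from the point to it = 0.39 mm. The point is inside the cross-section, 0.39 mm from the nearest boundary — within the 0.8 mm shell band (2 × 0.4).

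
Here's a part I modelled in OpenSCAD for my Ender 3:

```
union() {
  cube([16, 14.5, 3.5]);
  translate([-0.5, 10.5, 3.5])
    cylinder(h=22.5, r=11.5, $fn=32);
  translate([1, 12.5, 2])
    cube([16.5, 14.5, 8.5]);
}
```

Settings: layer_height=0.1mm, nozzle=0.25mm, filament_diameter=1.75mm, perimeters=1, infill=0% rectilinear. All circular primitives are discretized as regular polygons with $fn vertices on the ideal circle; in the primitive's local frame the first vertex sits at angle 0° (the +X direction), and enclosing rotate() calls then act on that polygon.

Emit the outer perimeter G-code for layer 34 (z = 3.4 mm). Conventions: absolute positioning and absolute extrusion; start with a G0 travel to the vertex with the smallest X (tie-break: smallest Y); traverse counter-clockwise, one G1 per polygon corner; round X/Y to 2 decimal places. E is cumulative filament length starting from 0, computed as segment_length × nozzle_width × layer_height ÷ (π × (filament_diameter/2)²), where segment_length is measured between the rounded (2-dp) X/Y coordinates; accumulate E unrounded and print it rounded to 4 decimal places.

At z = 3.4 mm: the cube is present — its section is the full 16×14.5 rectangle; the cylinder at (-0.5, 10.5) is not intersected at this z (z outside [3.5, 26]); the cube at (1, 12.5) (footprint 16.5×14.5) is included at this height; Merging all regions: the regions partially overlap (shared area 30.00 mm²), so overlapping operands fuse into one piece — 1 connected region. The outline is a single polygon with 8 vertices. Extrusion per mm of travel: 0.25 × 0.1 / (π × 0.875²) = 0.010394. Accumulating E over each segment gives final E = 0.9250.

G0 X0.00 Y0.00 Z3.40
G1 X16.00 Y0.00 E0.1663
G1 X16.00 Y12.50 E0.2962
G1 X17.50 Y12.50 E0.3118
G1 X17.50 Y27.00 E0.4625
G1 X1.00 Y27.00 E0.6340
G1 X1.00 Y14.50 E0.7639
G1 X0.00 Y14.50 E0.7743
G1 X0.00 Y0.00 E0.9250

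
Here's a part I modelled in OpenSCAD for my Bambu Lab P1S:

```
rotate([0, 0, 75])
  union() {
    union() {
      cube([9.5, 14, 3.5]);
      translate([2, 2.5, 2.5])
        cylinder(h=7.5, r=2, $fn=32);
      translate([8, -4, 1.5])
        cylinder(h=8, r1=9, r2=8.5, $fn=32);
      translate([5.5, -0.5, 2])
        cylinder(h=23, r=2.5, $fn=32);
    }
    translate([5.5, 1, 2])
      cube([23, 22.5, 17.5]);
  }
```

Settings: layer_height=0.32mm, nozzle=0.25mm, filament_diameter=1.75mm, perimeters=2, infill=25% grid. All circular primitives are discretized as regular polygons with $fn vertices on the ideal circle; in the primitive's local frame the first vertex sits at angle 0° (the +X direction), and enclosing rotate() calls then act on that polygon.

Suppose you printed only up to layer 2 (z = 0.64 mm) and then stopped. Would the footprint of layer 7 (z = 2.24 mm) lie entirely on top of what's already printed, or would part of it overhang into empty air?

Compare the two slices. At z = 0.64: the cube is present — its section is the full 9.5×14 rectangle (area 133.00 mm²); the cylinder at (2, 2.5) is absent (z outside [2.5, 10]); the cone at (8, -4) is not intersected at this z (z outside [1.5, 9.5]); the cylinder at (5.5, -0.5) is not intersected at this z (z outside [2, 25]); Combining (union): only the 9.5×14 cube is present, so the union is just that shape — area = 133.00 mm²; the cube at (5.5, 1) does not reach this height (z outside [2, 19.5]); Taking the union: only the result so far is present, so the union is just that shape — area = 133.00 mm²; (rotated 75° about Z; rotation is an isometry so areas/perimeters/island counts are preserved). At z = 2.24: the 9.5×14 cube contributes its full rectangle (area 133.00 mm²); the cylinder at (2, 2.5) is not intersected at this z (z outside [2.5, 10]); the cone at (8, -4): at t=0.093 of its height the radius interpolates to r₁+(r₂−r₁)t = 8.954, giving a regular 32-gon of that circumradius (area = (32/2)·8.954²·sin(360°/32) = 250.25 mm²); the r=2.5 cylinder at (5.5, -0.5) contributes a regular 32-gon of circumradius 2.5 (area = (32/2)·2.500²·sin(360°/32) = 19.51 mm²); Merging all regions: the regions partially overlap — summed areas 402.75 mm² minus the doubly-counted overlap 54.92 mm² gives 347.83 mm² — area = 347.83 mm²; the 23×22.5 cube at (5.5, 1) contributes its full rectangle (area 517.50 mm²); Merging all regions: the regions partially overlap — summed areas 865.33 mm² minus the doubly-counted overlap 66.57 mm² gives 798.76 mm² — area = 798.76 mm²; (rotated 75° about Z; rotation is an isometry so areas/perimeters/island counts are preserved). Checking containment: at z = 2.24 the cross-section extends beyond the z = 0.64 cross-section by about 665.76 mm².

part overhangs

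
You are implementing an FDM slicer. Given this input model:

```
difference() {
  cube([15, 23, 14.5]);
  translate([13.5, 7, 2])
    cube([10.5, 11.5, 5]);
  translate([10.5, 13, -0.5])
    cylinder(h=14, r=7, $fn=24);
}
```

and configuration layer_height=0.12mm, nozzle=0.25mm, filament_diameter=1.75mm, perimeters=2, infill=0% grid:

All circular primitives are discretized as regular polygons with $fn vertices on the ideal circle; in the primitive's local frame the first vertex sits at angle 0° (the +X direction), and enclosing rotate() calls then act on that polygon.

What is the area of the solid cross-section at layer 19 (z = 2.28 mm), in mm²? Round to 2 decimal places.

At z = 2.28 mm: the cube is present — its section is the full 15×23 rectangle (area 345.00 mm²); the 10.5×11.5 cube at (13.5, 7) contributes its full rectangle (area 120.75 mm²); the r=7 cylinder at (10.5, 13) contributes a regular 24-gon of circumradius 7 (area = (24/2)·7.000²·sin(360°/24) = 152.19 mm²); Taking the first minus the rest: starting from the 15×23 cube (345.00 mm²), the 10.5×11.5 cube at (13.5, 7) partially overlaps it — only the 17.25 mm² overlap (of its 120.75 mm²) is removed, clipping the outline; the r=7 cylinder at (10.5, 13) partially overlaps it — only the 117.13 mm² overlap (of its 152.19 mm²) is removed, clipping the outline — area = 210.62 mm². Overall, the cross-section is a single solid region. Net area = 210.62 mm².

210.62 mm²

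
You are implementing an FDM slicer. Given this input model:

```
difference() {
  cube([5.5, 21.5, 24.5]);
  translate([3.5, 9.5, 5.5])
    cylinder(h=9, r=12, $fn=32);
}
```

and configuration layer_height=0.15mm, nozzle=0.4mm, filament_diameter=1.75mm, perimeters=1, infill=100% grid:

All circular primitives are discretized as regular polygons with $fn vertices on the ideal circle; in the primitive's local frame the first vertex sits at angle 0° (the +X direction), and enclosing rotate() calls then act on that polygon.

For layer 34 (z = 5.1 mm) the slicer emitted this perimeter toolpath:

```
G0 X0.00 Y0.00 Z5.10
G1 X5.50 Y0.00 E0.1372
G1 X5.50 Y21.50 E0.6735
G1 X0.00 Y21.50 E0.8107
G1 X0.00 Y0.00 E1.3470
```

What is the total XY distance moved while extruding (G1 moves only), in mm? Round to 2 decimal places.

Sum the Euclidean lengths of each G1 segment: total = 54.00 mm.

54.00 mm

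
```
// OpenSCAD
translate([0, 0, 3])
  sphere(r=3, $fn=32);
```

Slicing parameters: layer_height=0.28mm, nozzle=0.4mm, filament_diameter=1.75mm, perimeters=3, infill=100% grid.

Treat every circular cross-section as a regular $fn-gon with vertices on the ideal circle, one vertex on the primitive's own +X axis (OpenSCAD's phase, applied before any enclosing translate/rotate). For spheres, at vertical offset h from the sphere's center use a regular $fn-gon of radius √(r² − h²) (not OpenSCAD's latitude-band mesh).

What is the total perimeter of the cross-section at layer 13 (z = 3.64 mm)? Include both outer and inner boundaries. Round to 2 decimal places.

At z = 3.64 mm: the sphere: section is a regular 32-gon, circumradius = √(r²−h²) = √(3²−0.64²) = 2.931 (perimeter = 2·32·2.931·sin(180°/32) = 18.39 mm). Overall, the cross-section is a single solid region. Total boundary length (outer) = 18.39 mm.

18.39 mm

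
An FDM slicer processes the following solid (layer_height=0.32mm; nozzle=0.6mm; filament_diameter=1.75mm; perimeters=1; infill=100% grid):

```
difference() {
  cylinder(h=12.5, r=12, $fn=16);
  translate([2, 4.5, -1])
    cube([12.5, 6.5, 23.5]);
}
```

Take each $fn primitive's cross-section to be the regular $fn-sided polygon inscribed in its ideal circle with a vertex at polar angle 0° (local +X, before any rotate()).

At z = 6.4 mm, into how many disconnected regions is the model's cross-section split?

1

At z = 6.4 mm: the r=12 cylinder gives a regular 16-gon of circumradius 12 (constant along its height); the 12.5×6.5 cube at (2, 4.5) contributes its full rectangle; Subtracting the remaining from the first: starting from the r=12 cylinder, the 12.5×6.5 cube at (2, 4.5) partially overlaps it — only the 42.73 mm² overlap (of its 81.25 mm²) is removed, clipping the outline — 1 connected region. The result has 1 disconnected region.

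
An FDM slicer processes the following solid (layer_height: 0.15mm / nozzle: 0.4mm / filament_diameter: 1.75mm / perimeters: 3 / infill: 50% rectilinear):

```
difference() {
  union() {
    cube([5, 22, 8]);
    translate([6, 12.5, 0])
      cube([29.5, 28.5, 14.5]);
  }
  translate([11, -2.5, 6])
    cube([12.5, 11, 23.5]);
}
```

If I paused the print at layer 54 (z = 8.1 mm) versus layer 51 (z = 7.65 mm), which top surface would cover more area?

Layer 54 (z = 8.1): the cube is absent (z outside [0, 8]); the cube at (6, 12.5) (footprint 29.5×28.5) is included at this height (area 840.75 mm²); Combining (union): only the 29.5×28.5 cube at (6, 12.5) is present, so the union is just that shape — area = 840.75 mm²; the cube at (11, -2.5) is present — its section is the full 12.5×11 rectangle (area 137.50 mm²); Subtracting the remaining from the first: starting from that combined region (840.75 mm²), the 12.5×11 cube at (11, -2.5) misses the remaining region (no effect) — area = 840.75 mm². So its area = 840.75 mm². Layer 51 (z = 7.65): the 5×22 cube contributes its full rectangle (area 110.00 mm²); the cube at (6, 12.5) is present — its section is the full 29.5×28.5 rectangle (area 840.75 mm²); Combining (union): the 2 present regions are separate (no shared area or edge), so areas and boundary lengths simply add and each stays a separate island — area = 950.75 mm²; the cube at (11, -2.5) (footprint 12.5×11) is included at this height (area 137.50 mm²); Subtracting the remaining from the first: starting from that combined region (950.75 mm²), the 12.5×11 cube at (11, -2.5) misses the remaining region (no effect) — area = 950.75 mm². So its area = 950.75 mm². Layer 51 is larger (950.75 vs 840.75 mm²).

layer 51 (z = 7.65 mm)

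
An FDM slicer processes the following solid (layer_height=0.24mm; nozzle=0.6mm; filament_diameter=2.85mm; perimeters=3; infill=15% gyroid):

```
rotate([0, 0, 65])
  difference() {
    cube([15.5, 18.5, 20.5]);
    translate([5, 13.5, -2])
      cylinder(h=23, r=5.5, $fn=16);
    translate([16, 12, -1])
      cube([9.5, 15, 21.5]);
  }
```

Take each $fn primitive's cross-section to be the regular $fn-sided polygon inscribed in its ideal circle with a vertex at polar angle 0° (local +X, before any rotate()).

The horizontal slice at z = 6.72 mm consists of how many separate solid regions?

2

At z = 6.72 mm: the cube (footprint 15.5×18.5) is included at this height; the r=5.5 cylinder at (5, 13.5) contributes a regular 16-gon of circumradius 5.5; the 9.5×15 cube at (16, 12) contributes its full rectangle; After the difference (first − rest): starting from the 15.5×18.5 cube, the r=5.5 cylinder at (5, 13.5) partially overlaps it — only the 90.14 mm² overlap (of its 92.61 mm²) is removed, clipping the outline; the 9.5×15 cube at (16, 12) misses the remaining region (no effect) — 2 connected regions; (rotated 65° about Z; rotation is an isometry so areas/perimeters/island counts are preserved). The result has 2 disconnected regions.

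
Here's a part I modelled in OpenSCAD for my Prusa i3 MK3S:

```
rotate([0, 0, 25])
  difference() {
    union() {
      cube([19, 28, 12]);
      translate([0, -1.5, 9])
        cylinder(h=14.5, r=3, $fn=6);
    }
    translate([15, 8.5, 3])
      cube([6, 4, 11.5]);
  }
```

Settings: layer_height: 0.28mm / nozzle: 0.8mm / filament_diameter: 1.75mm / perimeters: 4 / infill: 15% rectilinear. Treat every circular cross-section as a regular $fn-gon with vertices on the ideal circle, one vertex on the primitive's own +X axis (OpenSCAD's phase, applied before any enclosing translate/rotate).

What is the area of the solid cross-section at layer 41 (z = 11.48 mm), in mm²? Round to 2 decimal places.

At z = 11.48 mm: the cube (footprint 19×28) is included at this height (area 532.00 mm²); the r=3 cylinder at (0, -1.5) contributes a regular 6-gon of circumradius 3 (area = (6/2)·3.000²·sin(360°/6) = 23.38 mm²); Merging all regions: the regions partially overlap — summed areas 555.38 mm² minus the doubly-counted overlap 2.00 mm² gives 553.39 mm² — area = 553.39 mm²; the 6×4 cube at (15, 8.5) contributes its full rectangle (area 24.00 mm²); Taking the first minus the rest: starting from that combined region (553.39 mm²), the 6×4 cube at (15, 8.5) partially overlaps it — only the 16.00 mm² overlap (of its 24.00 mm²) is removed, clipping the outline — area = 537.39 mm²; (rotated 25° about Z; rotation is an isometry so areas/perimeters/island counts are preserved). Overall, the cross-section is a single solid region. Net area = 537.39 mm².

537.39 mm²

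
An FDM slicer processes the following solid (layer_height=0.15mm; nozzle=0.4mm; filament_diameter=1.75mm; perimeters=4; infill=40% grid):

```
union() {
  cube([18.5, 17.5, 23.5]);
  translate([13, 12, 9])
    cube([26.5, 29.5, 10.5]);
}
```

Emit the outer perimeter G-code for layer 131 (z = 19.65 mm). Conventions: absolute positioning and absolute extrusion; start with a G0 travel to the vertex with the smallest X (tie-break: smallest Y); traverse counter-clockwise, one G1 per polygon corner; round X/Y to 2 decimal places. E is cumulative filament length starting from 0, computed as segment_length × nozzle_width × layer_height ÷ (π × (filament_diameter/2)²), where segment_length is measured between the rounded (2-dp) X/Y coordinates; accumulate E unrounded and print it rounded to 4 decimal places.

At z = 19.65 mm: the 18.5×17.5 cube contributes its full rectangle; the cube at (13, 12) is not intersected at this z (z outside [9, 19.5]); Merging all regions: only the 18.5×17.5 cube is present, so the union is just that shape — 1 connected region. The outline is a single polygon with 4 vertices. Extrusion per mm of travel: 0.4 × 0.15 / (π × 0.875²) = 0.024945. Accumulating E over each segment gives final E = 1.7960.

G0 X0.00 Y0.00 Z19.65
G1 X18.50 Y0.00 E0.4615
G1 X18.50 Y17.50 E0.8980
G1 X0.00 Y17.50 E1.3595
G1 X0.00 Y0.00 E1.7960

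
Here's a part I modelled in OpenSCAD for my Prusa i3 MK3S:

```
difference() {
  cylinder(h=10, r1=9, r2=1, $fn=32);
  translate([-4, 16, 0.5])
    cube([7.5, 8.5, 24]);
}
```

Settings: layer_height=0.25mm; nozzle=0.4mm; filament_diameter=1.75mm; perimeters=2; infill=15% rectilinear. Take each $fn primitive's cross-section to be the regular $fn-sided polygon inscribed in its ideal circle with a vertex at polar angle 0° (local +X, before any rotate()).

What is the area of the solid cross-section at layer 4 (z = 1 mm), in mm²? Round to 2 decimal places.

209.89 mm²

At z = 1 mm: the cone: at t=0.100 of its height the radius interpolates to r₁+(r₂−r₁)t = 8.200, giving a regular 32-gon of that circumradius (area = (32/2)·8.200²·sin(360°/32) = 209.89 mm²); the 7.5×8.5 cube at (-4, 16) contributes its full rectangle (area 63.75 mm²); Taking the first minus the rest: starting from the cone (209.89 mm²), the 7.5×8.5 cube at (-4, 16) misses the remaining region (no effect) — area = 209.89 mm². Overall, the cross-section is a single solid region. Net area = 209.89 mm².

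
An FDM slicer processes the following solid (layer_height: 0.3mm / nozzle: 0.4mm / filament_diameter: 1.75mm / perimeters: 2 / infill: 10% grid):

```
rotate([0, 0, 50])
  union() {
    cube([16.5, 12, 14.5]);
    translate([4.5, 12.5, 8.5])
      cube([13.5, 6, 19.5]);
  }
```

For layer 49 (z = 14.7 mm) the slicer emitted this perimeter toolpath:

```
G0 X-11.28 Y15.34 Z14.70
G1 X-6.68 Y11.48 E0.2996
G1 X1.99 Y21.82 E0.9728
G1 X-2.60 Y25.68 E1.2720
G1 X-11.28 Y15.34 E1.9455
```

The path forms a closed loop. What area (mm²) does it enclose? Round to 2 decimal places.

81.00 mm²

Apply the shoelace formula to the sequence of (X, Y) vertices; enclosed area = 81.00 mm².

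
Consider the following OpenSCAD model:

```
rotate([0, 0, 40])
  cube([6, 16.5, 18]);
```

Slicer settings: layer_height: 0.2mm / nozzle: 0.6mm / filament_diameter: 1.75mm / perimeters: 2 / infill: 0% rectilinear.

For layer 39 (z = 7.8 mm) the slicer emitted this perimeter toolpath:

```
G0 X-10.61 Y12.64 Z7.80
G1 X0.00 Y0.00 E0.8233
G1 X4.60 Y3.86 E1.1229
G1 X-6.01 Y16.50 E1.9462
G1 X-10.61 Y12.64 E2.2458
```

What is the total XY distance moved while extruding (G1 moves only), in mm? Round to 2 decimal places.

Sum the Euclidean lengths of each G1 segment: total = 45.02 mm.

45.02 mm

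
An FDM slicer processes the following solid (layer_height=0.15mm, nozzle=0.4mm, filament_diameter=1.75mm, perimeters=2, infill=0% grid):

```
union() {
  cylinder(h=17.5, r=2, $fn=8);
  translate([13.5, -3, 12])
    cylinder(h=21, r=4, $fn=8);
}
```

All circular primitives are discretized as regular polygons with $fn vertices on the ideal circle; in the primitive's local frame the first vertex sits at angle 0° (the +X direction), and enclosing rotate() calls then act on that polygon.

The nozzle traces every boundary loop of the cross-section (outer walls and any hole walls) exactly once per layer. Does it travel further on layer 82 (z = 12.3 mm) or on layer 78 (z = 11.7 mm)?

layer 82 (z = 12.3 mm)

Layer 82 (z = 12.3): the r=2 cylinder gives a regular 8-gon of circumradius 2 (constant along its height) (perimeter = 2·8·2.000·sin(180°/8) = 12.25 mm); the cylinder at (13.5, -3): section is a regular 8-gon, circumradius r=4 (perimeter = 2·8·4.000·sin(180°/8) = 24.49 mm); Merging all regions: the 2 present regions are separate (no shared area or edge), so areas and boundary lengths simply add and each stays a separate island — boundary = 36.74 mm. So its perimeter = 36.74 mm. Layer 78 (z = 11.7): the r=2 cylinder gives a regular 8-gon of circumradius 2 (constant along its height) (perimeter = 2·8·2.000·sin(180°/8) = 12.25 mm); the cylinder at (13.5, -3) is not intersected at this z (z outside [12, 33]); Merging all regions: only the r=2 cylinder is present, so the union is just that shape — boundary = 12.25 mm. So its perimeter = 12.25 mm. Layer 82 is larger (36.74 vs 12.25 mm).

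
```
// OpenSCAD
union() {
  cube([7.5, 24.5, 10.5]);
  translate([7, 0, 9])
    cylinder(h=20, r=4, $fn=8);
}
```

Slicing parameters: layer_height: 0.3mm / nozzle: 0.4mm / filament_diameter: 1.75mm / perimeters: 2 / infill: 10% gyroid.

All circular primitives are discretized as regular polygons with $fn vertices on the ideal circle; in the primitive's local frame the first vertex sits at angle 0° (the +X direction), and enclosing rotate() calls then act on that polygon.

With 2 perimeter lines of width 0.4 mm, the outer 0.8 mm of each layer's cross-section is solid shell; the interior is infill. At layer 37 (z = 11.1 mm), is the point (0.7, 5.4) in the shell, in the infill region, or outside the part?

At z = 11.1 mm: the cube is not intersected at this z (z outside [0, 10.5]); the r=4 cylinder at (7, 0) gives a regular 8-gon of circumradius 4 (constant along its height); Merging all regions: only the r=4 cylinder at (7, 0) is present, so the union is just that shape — 1 connected region. Overall, the cross-section is a single solid region. The nearest boundary edge runs (7.00, 4.00)→(4.17, 2.83); distance from the point to it = 4.32 mm. The point is not inside any of the regions above, so it lies outside the cross-section (4.32 mm from the nearest boundary).

outside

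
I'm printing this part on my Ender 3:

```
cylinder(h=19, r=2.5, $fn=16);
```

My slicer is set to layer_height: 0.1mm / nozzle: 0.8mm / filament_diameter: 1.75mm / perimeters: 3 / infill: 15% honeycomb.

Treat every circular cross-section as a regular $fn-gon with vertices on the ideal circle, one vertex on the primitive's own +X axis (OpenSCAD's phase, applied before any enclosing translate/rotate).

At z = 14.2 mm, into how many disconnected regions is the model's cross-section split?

1

At z = 14.2 mm: the cylinder: section is a regular 16-gon, circumradius r=2.5. The result has 1 disconnected region.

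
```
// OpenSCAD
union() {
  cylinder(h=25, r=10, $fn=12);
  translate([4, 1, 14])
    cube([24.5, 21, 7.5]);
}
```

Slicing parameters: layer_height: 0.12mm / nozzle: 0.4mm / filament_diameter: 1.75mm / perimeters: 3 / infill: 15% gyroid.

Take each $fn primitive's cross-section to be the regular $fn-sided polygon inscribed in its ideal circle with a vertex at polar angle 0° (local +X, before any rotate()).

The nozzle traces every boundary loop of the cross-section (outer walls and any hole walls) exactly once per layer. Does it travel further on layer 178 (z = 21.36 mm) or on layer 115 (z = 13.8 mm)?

layer 178 (z = 21.36 mm)

Layer 178 (z = 21.36): the r=10 cylinder gives a regular 12-gon of circumradius 10 (constant along its height) (perimeter = 2·12·10.000·sin(180°/12) = 62.12 mm); the cube at (4, 1) is present — its section is the full 24.5×21 rectangle (perimeter 91.00 mm); Combining (union): the regions partially overlap (shared area 31.28 mm²), so the edge portions inside another operand are dropped and the merged outline is re-measured after clipping — boundary = 129.10 mm. So its perimeter = 129.10 mm. Layer 115 (z = 13.8): the cylinder: section is a regular 12-gon, circumradius r=10 (perimeter = 2·12·10.000·sin(180°/12) = 62.12 mm); the cube at (4, 1) does not reach this height (z outside [14, 21.5]); Combining (union): only the r=10 cylinder is present, so the union is just that shape — boundary = 62.12 mm. So its perimeter = 62.12 mm. Layer 178 is larger (129.10 vs 62.12 mm).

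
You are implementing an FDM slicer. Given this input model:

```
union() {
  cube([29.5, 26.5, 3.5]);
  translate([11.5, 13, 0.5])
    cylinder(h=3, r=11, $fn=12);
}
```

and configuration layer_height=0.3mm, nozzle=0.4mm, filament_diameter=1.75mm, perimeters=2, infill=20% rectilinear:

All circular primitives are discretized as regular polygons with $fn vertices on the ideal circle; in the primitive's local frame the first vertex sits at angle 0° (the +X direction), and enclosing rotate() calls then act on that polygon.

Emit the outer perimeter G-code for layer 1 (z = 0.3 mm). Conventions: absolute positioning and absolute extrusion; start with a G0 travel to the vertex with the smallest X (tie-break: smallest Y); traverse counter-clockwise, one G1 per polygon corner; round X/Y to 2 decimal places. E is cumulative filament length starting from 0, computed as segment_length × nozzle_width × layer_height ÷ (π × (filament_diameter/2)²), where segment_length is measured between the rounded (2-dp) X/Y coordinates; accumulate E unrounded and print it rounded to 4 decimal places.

G0 X0.00 Y0.00 Z0.30
G1 X29.50 Y0.00 E1.4718
G1 X29.50 Y26.50 E2.7939
G1 X0.00 Y26.50 E4.2656
G1 X0.00 Y0.00 E5.5877

At z = 0.3 mm: the 29.5×26.5 cube contributes its full rectangle; the cylinder at (11.5, 13) does not reach this height (z outside [0.5, 3.5]); Taking the union: only the 29.5×26.5 cube is present, so the union is just that shape — 1 connected region. The outline is a single polygon with 4 vertices. Extrusion per mm of travel: 0.4 × 0.3 / (π × 0.875²) = 0.049890. Accumulating E over each segment gives final E = 5.5877.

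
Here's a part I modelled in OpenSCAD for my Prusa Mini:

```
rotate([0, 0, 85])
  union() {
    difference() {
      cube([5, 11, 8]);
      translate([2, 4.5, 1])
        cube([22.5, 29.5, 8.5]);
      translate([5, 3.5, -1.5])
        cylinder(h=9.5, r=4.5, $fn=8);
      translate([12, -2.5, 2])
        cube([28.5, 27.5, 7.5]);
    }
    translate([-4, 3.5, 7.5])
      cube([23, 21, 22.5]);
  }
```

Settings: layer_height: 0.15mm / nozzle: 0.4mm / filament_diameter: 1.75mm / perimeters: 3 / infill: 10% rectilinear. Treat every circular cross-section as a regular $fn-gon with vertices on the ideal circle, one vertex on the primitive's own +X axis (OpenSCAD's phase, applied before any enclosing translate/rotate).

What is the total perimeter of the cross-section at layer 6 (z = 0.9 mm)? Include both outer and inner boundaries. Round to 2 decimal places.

32.75 mm

At z = 0.9 mm: the 5×11 cube contributes its full rectangle (perimeter 32.00 mm); the cube at (2, 4.5) is absent (z outside [1, 9.5]); the r=4.5 cylinder at (5, 3.5) gives a regular 8-gon of circumradius 4.5 (constant along its height) (perimeter = 2·8·4.500·sin(180°/8) = 27.55 mm); the cube at (12, -2.5) does not reach this height (z outside [2, 9.5]); Taking the first minus the rest: starting from the 5×11 cube, the r=4.5 cylinder at (5, 3.5) partially overlaps it — only the 27.43 mm² overlap (of its 57.28 mm²) is removed, clipping the outline — boundary = 32.75 mm; the cube at (-4, 3.5) is not intersected at this z (z outside [7.5, 30]); Merging all regions: only the result so far is present, so the union is just that shape — boundary = 32.75 mm; (rotated 85° about Z; rotation is an isometry so areas/perimeters/island counts are preserved). Overall, the cross-section is a single solid region. Total boundary length (outer) = 32.75 mm.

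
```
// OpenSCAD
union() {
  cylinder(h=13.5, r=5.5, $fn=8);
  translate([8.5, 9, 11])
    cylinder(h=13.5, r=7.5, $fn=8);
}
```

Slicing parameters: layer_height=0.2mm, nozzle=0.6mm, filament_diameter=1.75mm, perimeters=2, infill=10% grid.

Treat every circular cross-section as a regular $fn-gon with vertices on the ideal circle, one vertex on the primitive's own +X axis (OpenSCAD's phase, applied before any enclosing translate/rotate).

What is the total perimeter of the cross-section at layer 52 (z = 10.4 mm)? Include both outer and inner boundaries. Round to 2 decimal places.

33.68 mm

At z = 10.4 mm: the cylinder: section is a regular 8-gon, circumradius r=5.5 (perimeter = 2·8·5.500·sin(180°/8) = 33.68 mm); the cylinder at (8.5, 9) is absent (z outside [11, 24.5]); Combining (union): only the r=5.5 cylinder is present, so the union is just that shape — boundary = 33.68 mm. Overall, the cross-section is a single solid region. Total boundary length (outer) = 33.68 mm.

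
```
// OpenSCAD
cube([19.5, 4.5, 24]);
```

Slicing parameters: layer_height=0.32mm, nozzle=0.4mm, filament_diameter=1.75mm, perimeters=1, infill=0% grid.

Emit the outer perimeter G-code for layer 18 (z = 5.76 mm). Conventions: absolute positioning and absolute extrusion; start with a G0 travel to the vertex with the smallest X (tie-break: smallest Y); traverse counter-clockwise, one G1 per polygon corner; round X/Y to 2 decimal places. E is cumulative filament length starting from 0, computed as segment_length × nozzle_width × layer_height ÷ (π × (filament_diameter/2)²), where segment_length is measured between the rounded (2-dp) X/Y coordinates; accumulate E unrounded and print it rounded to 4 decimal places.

G0 X0.00 Y0.00 Z5.76
G1 X19.50 Y0.00 E1.0377
G1 X19.50 Y4.50 E1.2772
G1 X0.00 Y4.50 E2.3149
G1 X0.00 Y0.00 E2.5544

At z = 5.76 mm: the cube (footprint 19.5×4.5) is included at this height. The outline is a single polygon with 4 vertices. Extrusion per mm of travel: 0.4 × 0.32 / (π × 0.875²) = 0.053216. Accumulating E over each segment gives final E = 2.5544.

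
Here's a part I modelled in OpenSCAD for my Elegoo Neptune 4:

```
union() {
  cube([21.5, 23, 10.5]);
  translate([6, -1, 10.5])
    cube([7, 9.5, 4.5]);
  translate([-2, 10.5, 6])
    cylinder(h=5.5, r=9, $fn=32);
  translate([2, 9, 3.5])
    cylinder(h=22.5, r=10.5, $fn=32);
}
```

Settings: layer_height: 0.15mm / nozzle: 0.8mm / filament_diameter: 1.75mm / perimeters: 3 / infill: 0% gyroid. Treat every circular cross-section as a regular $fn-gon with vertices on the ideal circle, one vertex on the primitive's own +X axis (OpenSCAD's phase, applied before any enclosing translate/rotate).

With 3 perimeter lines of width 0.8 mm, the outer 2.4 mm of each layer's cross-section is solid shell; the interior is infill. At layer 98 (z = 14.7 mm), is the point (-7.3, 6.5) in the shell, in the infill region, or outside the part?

At z = 14.7 mm: the cube is not intersected at this z (z outside [0, 10.5]); the cube at (6, -1) is present — its section is the full 7×9.5 rectangle; the cylinder at (-2, 10.5) is absent (z outside [6, 11.5]); the r=10.5 cylinder at (2, 9) gives a regular 32-gon of circumradius 10.5 (constant along its height); Combining (union): the regions partially overlap (shared area 41.98 mm²), so overlapping operands fuse into one piece — 1 connected region. Overall, the cross-section is a single solid region. The nearest boundary edge runs (-7.70, 4.98)→(-8.30, 6.95); distance from the point to it = 0.82 mm. The point is inside the cross-section, 0.82 mm from the nearest boundary — within the 2.4 mm shell band (3 × 0.8).

shell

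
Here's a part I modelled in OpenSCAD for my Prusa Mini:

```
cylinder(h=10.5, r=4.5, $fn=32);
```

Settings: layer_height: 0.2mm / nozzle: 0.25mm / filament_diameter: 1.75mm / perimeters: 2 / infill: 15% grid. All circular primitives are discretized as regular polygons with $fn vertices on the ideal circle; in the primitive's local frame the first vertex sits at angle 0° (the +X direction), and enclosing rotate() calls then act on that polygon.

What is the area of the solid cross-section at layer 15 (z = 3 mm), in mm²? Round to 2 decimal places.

At z = 3 mm: the r=4.5 cylinder contributes a regular 32-gon of circumradius 4.5 (area = (32/2)·4.500²·sin(360°/32) = 63.21 mm²). Overall, the cross-section is a single solid region. Net area = 63.21 mm².

63.21 mm²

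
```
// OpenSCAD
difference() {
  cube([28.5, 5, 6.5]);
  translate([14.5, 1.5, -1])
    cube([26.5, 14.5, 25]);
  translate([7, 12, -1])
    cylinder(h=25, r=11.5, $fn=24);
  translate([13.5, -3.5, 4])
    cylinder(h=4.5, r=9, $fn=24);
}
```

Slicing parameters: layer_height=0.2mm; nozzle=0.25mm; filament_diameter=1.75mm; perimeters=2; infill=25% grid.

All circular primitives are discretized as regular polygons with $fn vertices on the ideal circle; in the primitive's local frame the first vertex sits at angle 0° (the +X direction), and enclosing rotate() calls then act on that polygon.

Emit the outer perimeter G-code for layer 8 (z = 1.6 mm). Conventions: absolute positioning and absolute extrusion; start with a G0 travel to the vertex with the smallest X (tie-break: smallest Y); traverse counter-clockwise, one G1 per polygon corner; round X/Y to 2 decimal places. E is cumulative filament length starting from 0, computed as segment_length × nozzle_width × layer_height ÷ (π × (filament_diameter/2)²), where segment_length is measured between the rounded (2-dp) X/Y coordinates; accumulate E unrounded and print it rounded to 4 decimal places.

G0 X0.00 Y0.00 Z1.60
G1 X28.50 Y0.00 E0.5924
G1 X28.50 Y1.50 E0.6236
G1 X14.50 Y1.50 E0.9147
G1 X14.50 Y3.38 E0.9537
G1 X12.75 Y2.04 E0.9996
G1 X9.98 Y0.89 E1.0619
G1 X7.00 Y0.50 E1.1244
G1 X4.02 Y0.89 E1.1868
G1 X1.25 Y2.04 E1.2492
G1 X0.00 Y3.00 E1.2820
G1 X0.00 Y0.00 E1.3443

At z = 1.6 mm: the cube (footprint 28.5×5) is included at this height; the cube at (14.5, 1.5) is present — its section is the full 26.5×14.5 rectangle; the r=11.5 cylinder at (7, 12) gives a regular 24-gon of circumradius 11.5 (constant along its height); the cylinder at (13.5, -3.5) is not intersected at this z (z outside [4, 8.5]); After the difference (first − rest): starting from the 28.5×5 cube, the 26.5×14.5 cube at (14.5, 1.5) partially overlaps it — only the 49.00 mm² overlap (of its 384.25 mm²) is removed, clipping the outline; the r=11.5 cylinder at (7, 12) partially overlaps it — only the 52.33 mm² overlap (of its 410.75 mm²) is removed, clipping the outline — 1 connected region. The outline is a single polygon with 11 vertices. Extrusion per mm of travel: 0.25 × 0.2 / (π × 0.875²) = 0.020788. Accumulating E over each segment gives final E = 1.3443.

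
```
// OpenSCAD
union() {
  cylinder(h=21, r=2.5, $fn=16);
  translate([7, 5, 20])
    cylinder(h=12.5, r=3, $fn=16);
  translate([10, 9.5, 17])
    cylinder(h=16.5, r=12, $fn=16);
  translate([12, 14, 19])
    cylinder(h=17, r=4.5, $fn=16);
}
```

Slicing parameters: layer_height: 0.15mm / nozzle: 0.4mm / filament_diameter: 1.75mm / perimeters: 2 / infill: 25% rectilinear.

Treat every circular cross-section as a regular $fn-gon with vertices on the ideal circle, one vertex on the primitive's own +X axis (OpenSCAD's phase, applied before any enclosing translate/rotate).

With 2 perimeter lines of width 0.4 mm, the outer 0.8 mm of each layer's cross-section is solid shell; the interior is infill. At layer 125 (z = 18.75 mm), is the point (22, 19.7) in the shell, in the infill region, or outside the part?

At z = 18.75 mm: the r=2.5 cylinder contributes a regular 16-gon of circumradius 2.5; the cylinder at (7, 5) is absent (z outside [20, 32.5]); the r=12 cylinder at (10, 9.5) contributes a regular 16-gon of circumradius 12; the cylinder at (12, 14) does not reach this height (z outside [19, 36]); Taking the union: the regions partially overlap (shared area 1.10 mm²), so overlapping operands fuse into one piece — 1 connected region. Overall, the cross-section is a single solid region. The nearest boundary edge runs (18.49, 17.99)→(21.09, 14.09); distance from the point to it = 3.88 mm. The point is not inside any of the regions above, so it lies outside the cross-section (3.88 mm from the nearest boundary).

outside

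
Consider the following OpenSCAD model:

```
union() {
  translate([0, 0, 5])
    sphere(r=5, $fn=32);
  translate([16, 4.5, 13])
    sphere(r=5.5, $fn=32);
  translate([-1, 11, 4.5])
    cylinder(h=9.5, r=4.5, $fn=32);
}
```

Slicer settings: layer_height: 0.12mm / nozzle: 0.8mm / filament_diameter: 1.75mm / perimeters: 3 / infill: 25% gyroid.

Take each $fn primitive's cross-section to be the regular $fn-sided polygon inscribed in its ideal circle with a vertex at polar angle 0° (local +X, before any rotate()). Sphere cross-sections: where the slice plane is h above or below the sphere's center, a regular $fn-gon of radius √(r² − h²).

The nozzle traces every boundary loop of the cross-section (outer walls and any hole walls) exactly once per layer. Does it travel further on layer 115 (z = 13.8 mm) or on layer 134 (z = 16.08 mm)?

Layer 115 (z = 13.8): the sphere does not reach this height (|z−center|=8.800 > r=5); the r=5.5 sphere at (16, 4.5) slices to a regular 32-gon of circumradius 5.442 (√(r²−h²) with h=0.8 from center) (perimeter = 2·32·5.442·sin(180°/32) = 34.14 mm); the r=4.5 cylinder at (-1, 11) contributes a regular 32-gon of circumradius 4.5 (perimeter = 2·32·4.500·sin(180°/32) = 28.23 mm); Combining (union): the 2 present regions are separate (no shared area or edge), so areas and boundary lengths simply add and each stays a separate island — boundary = 62.36 mm. So its perimeter = 62.36 mm. Layer 134 (z = 16.08): the sphere is not intersected at this z (|z−center|=11.080 > r=5); the r=5.5 sphere at (16, 4.5) slices to a regular 32-gon of circumradius 4.557 (√(r²−h²) with h=3.08 from center) (perimeter = 2·32·4.557·sin(180°/32) = 28.58 mm); the cylinder at (-1, 11) is absent (z outside [4.5, 14]); Merging all regions: only the r=5.5 sphere at (16, 4.5) is present, so the union is just that shape — boundary = 28.58 mm. So its perimeter = 28.58 mm. Layer 115 is larger (62.36 vs 28.58 mm).

layer 115 (z = 13.8 mm)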